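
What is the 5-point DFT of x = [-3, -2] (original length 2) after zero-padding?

Original 2-point DFT: [-5, -1]
Zero-padded 5-point DFT provides frequency interpolation.

DFT_5([x, 0, ...]) = [-5, -3.6180+1.9021i, -1.3820+1.1756i, -1.3820-1.1756i, -3.6180-1.9021i]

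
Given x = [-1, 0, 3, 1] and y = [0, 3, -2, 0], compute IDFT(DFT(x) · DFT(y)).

(x ⊛ y)[n] = Σ(m=0 to 3) x[m] · y[(n-m) mod 4]

Computing each output sample:
(x ⊛ y)[0] = -3
(x ⊛ y)[1] = -5
(x ⊛ y)[2] = 2
(x ⊛ y)[3] = 9

x ⊛ y = [-3, -5, 2, 9]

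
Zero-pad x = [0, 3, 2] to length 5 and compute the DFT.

Original 3-point DFT: [5, -2.5000-0.8660i, -2.5000+0.8660i]
Zero-padded 5-point DFT provides frequency interpolation.

DFT_5([x, 0, ...]) = [5, -0.6910-4.0287i, -1.8090+0.1388i, -1.8090-0.1388i, -0.6910+4.0287i]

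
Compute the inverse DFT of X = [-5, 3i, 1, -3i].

x[n] = (1/4) Σ(k=0 to 3) X[k] · e^(2πikn/4)

Computing each x[n]:
x[0] = -1
x[1] = -3
x[2] = -1
x[3] = 0

x = [-1, -3, -1, 0]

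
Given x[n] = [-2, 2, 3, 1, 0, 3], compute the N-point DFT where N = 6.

X[k] = Σ(n=0 to 5) x[n] · ω_6^(nk)
where ω_6 = e^(-2πi/6)

Computing each X[k]:
X[0] = 7
X[1] = -2.0000-1.7321i
X[2] = -5.0000+3.4641i
X[3] = -5
X[4] = -5.0000-3.4641i
X[5] = -2.0000+1.7321i

X = [7, -2.0000-1.7321i, -5.0000+3.4641i, -5, -5.0000-3.4641i, -2.0000+1.7321i]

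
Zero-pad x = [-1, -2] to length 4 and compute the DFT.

Original 2-point DFT: [-3, 1]
Zero-padded 4-point DFT provides frequency interpolation.

DFT_4([x, 0, ...]) = [-3, -1+2i, 1, -1-2i]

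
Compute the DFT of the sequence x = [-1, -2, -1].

X[k] = Σ(n=0 to 2) x[n] · ω_3^(nk)
where ω_3 = e^(-2πi/3)

Computing each X[k]:
X[0] = -4
X[1] = 0.5000+0.8660i
X[2] = 0.5000-0.8660i

X = [-4, 0.5000+0.8660i, 0.5000-0.8660i]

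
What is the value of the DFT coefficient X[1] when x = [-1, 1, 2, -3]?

X[1] = Σ(n=0 to 3) x[n] · ω_4^(1n) where ω_4 = e^(-2πi/4)
= (-1)·ω_4^0 + (1)·ω_4^1 + (2)·ω_4^2 + (-3)·ω_4^3

X[1] = -3-4i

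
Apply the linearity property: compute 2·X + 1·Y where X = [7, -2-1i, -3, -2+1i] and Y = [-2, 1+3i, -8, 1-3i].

By linearity: DFT(2x + 1y) = 2·DFT(x) + 1·DFT(y)
= 2·[7, -2-1i, -3, -2+1i] + 1·[-2, 1+3i, -8, 1-3i]

Computing element-wise:
Z[0] = 2·(7) + 1·(-2) = 12
Z[1] = 2·(-2-1i) + 1·(1+3i) = -3+1i
Z[2] = 2·(-3) + 1·(-8) = -14
Z[3] = 2·(-2+1i) + 1·(1-3i) = -3-1i

DFT(2x + 1y) = 2·X + 1·Y = [12, -3+1i, -14, -3-1i]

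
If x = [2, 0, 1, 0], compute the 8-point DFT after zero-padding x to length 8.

Original 4-point DFT: [3, 1, 3, 1]
Zero-padded 8-point DFT provides frequency interpolation.

DFT_8([x, 0, ...]) = [3, 2-1i, 1, 2+1i, 3, 2-1i, 1, 2+1i]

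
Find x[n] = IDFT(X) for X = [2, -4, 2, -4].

x[n] = (1/4) Σ(k=0 to 3) X[k] · e^(2πikn/4)

Computing each x[n]:
x[0] = -1
x[1] = 0
x[2] = 3
x[3] = 0

x = [-1, 0, 3, 0]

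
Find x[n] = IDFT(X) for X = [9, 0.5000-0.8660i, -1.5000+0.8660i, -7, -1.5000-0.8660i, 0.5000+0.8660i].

x[n] = (1/6) Σ(k=0 to 5) X[k] · e^(2πikn/6)

Computing each x[n]:
x[0] = 0
x[1] = 3
x[2] = 1
x[3] = 2
x[4] = 0
x[5] = 3

x = [0, 3, 1, 2, 0, 3]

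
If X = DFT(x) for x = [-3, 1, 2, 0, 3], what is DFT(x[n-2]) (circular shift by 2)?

Time shift by 2: X_shifted[k] = ω_5^(2k) · X[k]
Shifted x = [0, 3, -3, 1, 2]

DFT(x[n-2]) = [3, 3.1631+1.4001i, -4.6631-4.3920i, -4.6631+4.3920i, 3.1631-1.4001i]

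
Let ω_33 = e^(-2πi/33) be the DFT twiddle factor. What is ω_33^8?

ω_33^8 = e^(-2πi·8/33)
= cos(-2π·8/33) + i·sin(-2π·8/33)
= cos(-16π/33) + i·sin(-16π/33)

ω_33^8 = cos(-16π/33) + i·sin(-16π/33) = 0.0476-0.9989i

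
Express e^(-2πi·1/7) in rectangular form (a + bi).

ω_7^1 = e^(-2πi·1/7)
= cos(-2π·1/7) + i·sin(-2π·1/7)
= cos(-2π/7) + i·sin(-2π/7)

ω_7^1 = cos(-2π/7) + i·sin(-2π/7) = 0.6235-0.7818i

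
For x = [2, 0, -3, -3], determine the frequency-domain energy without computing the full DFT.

Parseval: Σ|x[n]|² = (1/N)Σ|X[k]|², so Σ|X[k]|² = N·Σ|x[n]|² = 4·22.0000

Σ|X[k]|² = N·Σ|x[n]|² = 4·22.0000 = 88.0000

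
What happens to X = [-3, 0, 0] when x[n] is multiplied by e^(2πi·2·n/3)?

Modulation property: DFT(ω_3^(-2n)·x[n]) = X[(k-2) mod 3], so circularly shift X by 2 positions.

X[k-2] = [0, 0, -3]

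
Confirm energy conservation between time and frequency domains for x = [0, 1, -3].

Time domain:
Σ|x[n]|² = |0|² + |1|² + |-3|² = 10.0000

Frequency domain:
(1/3)Σ|X[k]|² = (1/3)(|-2|² + |1.0000-3.4641i|² + |1.0000+3.4641i|²) = (1/3)·30.0000 = 10.0000

Both sides agree, confirming Parseval's theorem.

Σ|x[n]|² = (1/N)Σ|X[k]|² = 10.0000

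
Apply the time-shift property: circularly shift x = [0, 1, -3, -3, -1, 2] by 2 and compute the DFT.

Time shift by 2: X_shifted[k] = ω_6^(2k) · X[k]
Shifted x = [-1, 2, 0, 1, -3, -3]

DFT(x[n-2]) = [-4, -1.0000-6.9282i, 2.0000-1.7321i, -4, 2.0000+1.7321i, -1.0000+6.9282i]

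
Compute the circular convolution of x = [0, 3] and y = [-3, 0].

(x ⊛ y)[n] = Σ(m=0 to 1) x[m] · y[(n-m) mod 2]

Computing each output sample:
(x ⊛ y)[0] = 0
(x ⊛ y)[1] = -9

x ⊛ y = [0, -9]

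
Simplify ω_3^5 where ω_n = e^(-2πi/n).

Since ω_3^3 = 1, powers reduce modulo 3.
5 mod 3 = 2
So ω_3^5 = ω_3^2 = e^(-2πi·2/3)

ω_3^5 = ω_3^2 = -0.5000+0.8660i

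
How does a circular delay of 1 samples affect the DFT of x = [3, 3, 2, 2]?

Time shift by 1: X_shifted[k] = ω_4^(1k) · X[k]
Shifted x = [2, 3, 3, 2]

DFT(x[n-1]) = [10, -1-1i, 0, -1+1i]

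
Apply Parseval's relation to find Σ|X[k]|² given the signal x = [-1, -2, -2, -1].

Parseval: Σ|x[n]|² = (1/N)Σ|X[k]|², so Σ|X[k]|² = N·Σ|x[n]|² = 4·10.0000

Σ|X[k]|² = N·Σ|x[n]|² = 4·10.0000 = 40.0000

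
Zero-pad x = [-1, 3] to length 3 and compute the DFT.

Original 2-point DFT: [2, -4]
Zero-padded 3-point DFT provides frequency interpolation.

DFT_3([x, 0, ...]) = [2, -2.5000-2.5981i, -2.5000+2.5981i]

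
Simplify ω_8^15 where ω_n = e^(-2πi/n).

Since ω_8^8 = 1, powers reduce modulo 8.
15 mod 8 = 7
So ω_8^15 = ω_8^7 = e^(-2πi·7/8)

ω_8^15 = ω_8^7 = 0.7071+0.7071i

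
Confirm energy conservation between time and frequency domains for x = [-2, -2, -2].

Time domain:
Σ|x[n]|² = |-2|² + |-2|² + |-2|² = 12.0000

Frequency domain:
(1/3)Σ|X[k]|² = (1/3)(|-6|² + |0|² + |0|²) = (1/3)·36.0000 = 12.0000

Both sides agree, confirming Parseval's theorem.

Σ|x[n]|² = (1/N)Σ|X[k]|² = 12.0000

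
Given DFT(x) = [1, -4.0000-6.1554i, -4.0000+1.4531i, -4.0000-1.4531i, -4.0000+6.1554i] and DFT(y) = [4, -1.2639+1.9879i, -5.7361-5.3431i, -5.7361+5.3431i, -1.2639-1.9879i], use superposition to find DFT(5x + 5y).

By linearity: DFT(5x + 5y) = 5·DFT(x) + 5·DFT(y)
= 5·[1, -4.0000-6.1554i, -4.0000+1.4531i, -4.0000-1.4531i, -4.0000+6.1554i] + 5·[4, -1.2639+1.9879i, -5.7361-5.3431i, -5.7361+5.3431i, -1.2639-1.9879i]

Computing element-wise:
Z[0] = 5·(1) + 5·(4) = 25
Z[1] = 5·(-4.0000-6.1554i) + 5·(-1.2639+1.9879i) = -26.3195-20.8375i
Z[2] = 5·(-4.0000+1.4531i) + 5·(-5.7361-5.3431i) = -48.6805-19.4500i
Z[3] = 5·(-4.0000-1.4531i) + 5·(-5.7361+5.3431i) = -48.6805+19.4500i
Z[4] = 5·(-4.0000+6.1554i) + 5·(-1.2639-1.9879i) = -26.3195+20.8375i

DFT(5x + 5y) = 5·X + 5·Y = [25, -26.3195-20.8375i, -48.6805-19.4500i, -48.6805+19.4500i, -26.3195+20.8375i]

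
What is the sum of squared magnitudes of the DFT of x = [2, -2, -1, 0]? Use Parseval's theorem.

Parseval: Σ|x[n]|² = (1/N)Σ|X[k]|², so Σ|X[k]|² = N·Σ|x[n]|² = 4·9.0000

Σ|X[k]|² = N·Σ|x[n]|² = 4·9.0000 = 36.0000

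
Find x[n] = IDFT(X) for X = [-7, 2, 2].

x[n] = (1/3) Σ(k=0 to 2) X[k] · e^(2πikn/3)

Computing each x[n]:
x[0] = -1
x[1] = -3
x[2] = -3

x = [-1, -3, -3]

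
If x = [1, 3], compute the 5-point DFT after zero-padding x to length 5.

Original 2-point DFT: [4, -2]
Zero-padded 5-point DFT provides frequency interpolation.

DFT_5([x, 0, ...]) = [4, 1.9271-2.8532i, -1.4271-1.7634i, -1.4271+1.7634i, 1.9271+2.8532i]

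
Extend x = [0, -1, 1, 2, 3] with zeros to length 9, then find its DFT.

Original 5-point DFT: [5, -1.8090+4.3920i, -0.6910+1.4001i, -0.6910-1.4001i, -1.8090-4.3920i]
Zero-padded 9-point DFT provides frequency interpolation.

DFT_9([x, 0, ...]) = [5, -4.4115-3.1001i, 0.1848+4.3032i, 0.5000-0.8660i, 1.2267+2.2072i, 1.2267-2.2072i, 0.5000+0.8660i, 0.1848-4.3032i, -4.4115+3.1001i]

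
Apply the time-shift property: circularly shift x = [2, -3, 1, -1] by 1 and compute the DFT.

Time shift by 1: X_shifted[k] = ω_4^(1k) · X[k]
Shifted x = [-1, 2, -3, 1]

DFT(x[n-1]) = [-1, 2-1i, -7, 2+1i]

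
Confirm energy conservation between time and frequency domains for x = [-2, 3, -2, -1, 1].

Time domain:
Σ|x[n]|² = |-2|² + |3|² + |-2|² + |-1|² + |1|² = 19.0000

Frequency domain:
(1/5)Σ|X[k]|² = (1/5)(|-1|² + |1.6631-1.3143i|² + |-6.1631-2.1266i|² + |-6.1631+2.1266i|² + |1.6631+1.3143i|²) = (1/5)·95.0000 = 19.0000

Both sides agree, confirming Parseval's theorem.

Σ|x[n]|² = (1/N)Σ|X[k]|² = 19.0000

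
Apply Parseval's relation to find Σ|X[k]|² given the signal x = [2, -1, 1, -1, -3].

Parseval: Σ|x[n]|² = (1/N)Σ|X[k]|², so Σ|X[k]|² = N·Σ|x[n]|² = 5·16.0000

Σ|X[k]|² = N·Σ|x[n]|² = 5·16.0000 = 80.0000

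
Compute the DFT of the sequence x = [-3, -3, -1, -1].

X[k] = Σ(n=0 to 3) x[n] · ω_4^(nk)
where ω_4 = e^(-2πi/4)

Computing each X[k]:
X[0] = -8
X[1] = -2+2i
X[2] = 0
X[3] = -2-2i

X = [-8, -2+2i, 0, -2-2i]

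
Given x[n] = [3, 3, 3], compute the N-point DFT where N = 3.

X[k] = Σ(n=0 to 2) x[n] · ω_3^(nk)
where ω_3 = e^(-2πi/3)

Computing each X[k]:
X[0] = 9
X[1] = 0
X[2] = 0

X = [9, 0, 0]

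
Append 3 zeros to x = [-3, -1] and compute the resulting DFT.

Original 2-point DFT: [-4, -2]
Zero-padded 5-point DFT provides frequency interpolation.

DFT_5([x, 0, ...]) = [-4, -3.3090+0.9511i, -2.1910+0.5878i, -2.1910-0.5878i, -3.3090-0.9511i]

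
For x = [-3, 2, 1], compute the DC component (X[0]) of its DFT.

X[0] = Σ(n=0 to 2) x[n] · ω_3^0 = Σ x[n]
= (-3) + (2) + (1)

X[0] = 0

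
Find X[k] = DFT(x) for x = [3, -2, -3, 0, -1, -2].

X[k] = Σ(n=0 to 5) x[n] · ω_6^(nk)
where ω_6 = e^(-2πi/6)

Computing each X[k]:
X[0] = -5
X[1] = 3.0000+1.7321i
X[2] = 7.0000-1.7321i
X[3] = 3
X[4] = 7.0000+1.7321i
X[5] = 3.0000-1.7321i

X = [-5, 3.0000+1.7321i, 7.0000-1.7321i, 3, 7.0000+1.7321i, 3.0000-1.7321i]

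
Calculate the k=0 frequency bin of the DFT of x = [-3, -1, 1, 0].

X[0] = Σ(n=0 to 3) x[n] · ω_4^0 = Σ x[n]
= (-3) + (-1) + (1) + (0)

X[0] = -3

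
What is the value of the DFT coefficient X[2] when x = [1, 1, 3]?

X[2] = Σ(n=0 to 2) x[n] · ω_3^(2n) where ω_3 = e^(-2πi/3)
= (1)·ω_3^0 + (1)·ω_3^2 + (3)·ω_3^4

X[2] = -1.0000-1.7321i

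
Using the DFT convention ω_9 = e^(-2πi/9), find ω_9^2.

ω_9^2 = e^(-2πi·2/9)
= cos(-2π·2/9) + i·sin(-2π·2/9)
= cos(-4π/9) + i·sin(-4π/9)

ω_9^2 = cos(-4π/9) + i·sin(-4π/9) = 0.1736-0.9848i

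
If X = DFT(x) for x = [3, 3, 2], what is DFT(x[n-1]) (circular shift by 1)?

Time shift by 1: X_shifted[k] = ω_3^(1k) · X[k]
Shifted x = [2, 3, 3]

DFT(x[n-1]) = [8, -1, -1]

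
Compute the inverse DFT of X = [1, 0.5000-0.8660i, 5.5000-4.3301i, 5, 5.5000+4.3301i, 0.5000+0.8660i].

x[n] = (1/6) Σ(k=0 to 5) X[k] · e^(2πikn/6)

Computing each x[n]:
x[0] = 3
x[1] = 0
x[2] = -1
x[3] = 1
x[4] = 1
x[5] = -3

x = [3, 0, -1, 1, 1, -3]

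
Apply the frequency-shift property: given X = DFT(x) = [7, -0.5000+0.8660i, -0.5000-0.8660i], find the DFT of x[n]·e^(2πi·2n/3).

Modulation property: DFT(ω_3^(-2n)·x[n]) = X[(k-2) mod 3], so circularly shift X by 2 positions.

X[k-2] = [-0.5000+0.8660i, -0.5000-0.8660i, 7]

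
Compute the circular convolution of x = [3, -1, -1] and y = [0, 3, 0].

(x ⊛ y)[n] = Σ(m=0 to 2) x[m] · y[(n-m) mod 3]

Computing each output sample:
(x ⊛ y)[0] = -3
(x ⊛ y)[1] = 9
(x ⊛ y)[2] = -3

x ⊛ y = [-3, 9, -3]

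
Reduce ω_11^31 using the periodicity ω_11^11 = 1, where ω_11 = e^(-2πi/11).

Since ω_11^11 = 1, powers reduce modulo 11.
31 mod 11 = 9
So ω_11^31 = ω_11^9 = e^(-2πi·9/11)

ω_11^31 = ω_11^9 = 0.4154+0.9096i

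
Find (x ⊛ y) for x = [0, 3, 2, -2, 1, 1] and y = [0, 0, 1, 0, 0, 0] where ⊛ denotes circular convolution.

(x ⊛ y)[n] = Σ(m=0 to 5) x[m] · y[(n-m) mod 6]

Computing each output sample:
(x ⊛ y)[0] = 1
(x ⊛ y)[1] = 1
(x ⊛ y)[2] = 0
(x ⊛ y)[3] = 3
(x ⊛ y)[4] = 2
(x ⊛ y)[5] = -2

x ⊛ y = [1, 1, 0, 3, 2, -2]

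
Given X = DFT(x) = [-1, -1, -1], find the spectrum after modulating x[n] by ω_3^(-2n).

Modulation property: DFT(ω_3^(-2n)·x[n]) = X[(k-2) mod 3], so circularly shift X by 2 positions.

X[k-2] = [-1, -1, -1]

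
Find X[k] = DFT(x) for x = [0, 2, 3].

X[k] = Σ(n=0 to 2) x[n] · ω_3^(nk)
where ω_3 = e^(-2πi/3)

Computing each X[k]:
X[0] = 5
X[1] = -2.5000+0.8660i
X[2] = -2.5000-0.8660i

X = [5, -2.5000+0.8660i, -2.5000-0.8660i]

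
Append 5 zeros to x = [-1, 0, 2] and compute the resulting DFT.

Original 3-point DFT: [1, -2.0000+1.7321i, -2.0000-1.7321i]
Zero-padded 8-point DFT provides frequency interpolation.

DFT_8([x, 0, ...]) = [1, -1-2i, -3, -1+2i, 1, -1-2i, -3, -1+2i]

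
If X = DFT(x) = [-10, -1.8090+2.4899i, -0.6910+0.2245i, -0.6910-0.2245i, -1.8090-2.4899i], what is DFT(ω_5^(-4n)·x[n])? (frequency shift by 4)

Modulation property: DFT(ω_5^(-4n)·x[n]) = X[(k-4) mod 5], so circularly shift X by 4 positions.

X[k-4] = [-1.8090+2.4899i, -0.6910+0.2245i, -0.6910-0.2245i, -1.8090-2.4899i, -10]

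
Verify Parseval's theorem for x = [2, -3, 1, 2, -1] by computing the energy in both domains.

Time domain:
Σ|x[n]|² = |2|² + |-3|² + |1|² + |2|² + |-1|² = 19.0000

Frequency domain:
(1/5)Σ|X[k]|² = (1/5)(|1|² + |-1.6631+2.4899i|² + |6.1631+0.2245i|² + |6.1631-0.2245i|² + |-1.6631-2.4899i|²) = (1/5)·95.0000 = 19.0000

Both sides agree, confirming Parseval's theorem.

Σ|x[n]|² = (1/N)Σ|X[k]|² = 19.0000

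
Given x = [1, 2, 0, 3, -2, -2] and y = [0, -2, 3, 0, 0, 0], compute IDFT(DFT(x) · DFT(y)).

(x ⊛ y)[n] = Σ(m=0 to 5) x[m] · y[(n-m) mod 6]

Computing each output sample:
(x ⊛ y)[0] = -2
(x ⊛ y)[1] = -8
(x ⊛ y)[2] = -1
(x ⊛ y)[3] = 6
(x ⊛ y)[4] = -6
(x ⊛ y)[5] = 13

x ⊛ y = [-2, -8, -1, 6, -6, 13]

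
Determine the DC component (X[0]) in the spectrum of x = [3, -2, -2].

X[0] = Σ(n=0 to 2) x[n] · ω_3^0 = Σ x[n]
= (3) + (-2) + (-2)

X[0] = -1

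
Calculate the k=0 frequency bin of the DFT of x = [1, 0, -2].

X[0] = Σ(n=0 to 2) x[n] · ω_3^0 = Σ x[n]
= (1) + (0) + (-2)

X[0] = -1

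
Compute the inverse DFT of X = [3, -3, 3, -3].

x[n] = (1/4) Σ(k=0 to 3) X[k] · e^(2πikn/4)

Computing each x[n]:
x[0] = 0
x[1] = 0
x[2] = 3
x[3] = 0

x = [0, 0, 3, 0]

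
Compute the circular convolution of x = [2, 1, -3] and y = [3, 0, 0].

(x ⊛ y)[n] = Σ(m=0 to 2) x[m] · y[(n-m) mod 3]

Computing each output sample:
(x ⊛ y)[0] = 6
(x ⊛ y)[1] = 3
(x ⊛ y)[2] = -9

x ⊛ y = [6, 3, -9]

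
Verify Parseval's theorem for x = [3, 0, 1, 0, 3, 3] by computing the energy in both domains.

Time domain:
Σ|x[n]|² = |3|² + |0|² + |1|² + |0|² + |3|² + |3|² = 28.0000

Frequency domain:
(1/6)Σ|X[k]|² = (1/6)(|10|² + |2.5000+4.3301i|² + |-0.5000+0.8660i|² + |4|² + |-0.5000-0.8660i|² + |2.5000-4.3301i|²) = (1/6)·168.0000 = 28.0000

Both sides agree, confirming Parseval's theorem.

Σ|x[n]|² = (1/N)Σ|X[k]|² = 28.0000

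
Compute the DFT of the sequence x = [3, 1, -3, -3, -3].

X[k] = Σ(n=0 to 4) x[n] · ω_5^(nk)
where ω_5 = e^(-2πi/5)

Computing each X[k]:
X[0] = -5
X[1] = 7.2361-3.8042i
X[2] = 2.7639-2.3511i
X[3] = 2.7639+2.3511i
X[4] = 7.2361+3.8042i

X = [-5, 7.2361-3.8042i, 2.7639-2.3511i, 2.7639+2.3511i, 7.2361+3.8042i]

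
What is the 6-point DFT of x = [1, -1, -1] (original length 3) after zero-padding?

Original 3-point DFT: [-1, 2, 2]
Zero-padded 6-point DFT provides frequency interpolation.

DFT_6([x, 0, ...]) = [-1, 1.0000+1.7321i, 2, 1, 2, 1.0000-1.7321i]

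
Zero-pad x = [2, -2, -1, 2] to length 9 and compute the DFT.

Original 4-point DFT: [1, 3+4i, 1, 3-4i]
Zero-padded 9-point DFT provides frequency interpolation.

DFT_9([x, 0, ...]) = [1, -0.7057+0.5383i, 1.5924+4.0437i, 5.5000+0.8660i, 2.1133-1.6908i, 2.1133+1.6908i, 5.5000-0.8660i, 1.5924-4.0437i, -0.7057-0.5383i]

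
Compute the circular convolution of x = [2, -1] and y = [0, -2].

(x ⊛ y)[n] = Σ(m=0 to 1) x[m] · y[(n-m) mod 2]

Computing each output sample:
(x ⊛ y)[0] = 2
(x ⊛ y)[1] = -4

x ⊛ y = [2, -4]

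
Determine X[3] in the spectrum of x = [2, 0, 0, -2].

X[3] = Σ(n=0 to 3) x[n] · ω_4^(3n) where ω_4 = e^(-2πi/4)
= (2)·ω_4^0 + (0)·ω_4^3 + (0)·ω_4^6 + (-2)·ω_4^9

X[3] = 2+2i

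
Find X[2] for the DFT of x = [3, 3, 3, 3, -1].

X[2] = Σ(n=0 to 4) x[n] · ω_5^(2n) where ω_5 = e^(-2πi/5)
= (3)·ω_5^0 + (3)·ω_5^2 + (3)·ω_5^4 + (3)·ω_5^6 + (-1)·ω_5^8

X[2] = 3.2361-2.3511i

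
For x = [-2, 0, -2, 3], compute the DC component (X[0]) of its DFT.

X[0] = Σ(n=0 to 3) x[n] · ω_4^0 = Σ x[n]
= (-2) + (0) + (-2) + (3)

X[0] = -1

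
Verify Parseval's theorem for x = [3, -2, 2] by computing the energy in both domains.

Time domain:
Σ|x[n]|² = |3|² + |-2|² + |2|² = 17.0000

Frequency domain:
(1/3)Σ|X[k]|² = (1/3)(|3|² + |3.0000+3.4641i|² + |3.0000-3.4641i|²) = (1/3)·51.0000 = 17.0000

Both sides agree, confirming Parseval's theorem.

Σ|x[n]|² = (1/N)Σ|X[k]|² = 17.0000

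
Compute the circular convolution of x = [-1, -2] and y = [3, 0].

(x ⊛ y)[n] = Σ(m=0 to 1) x[m] · y[(n-m) mod 2]

Computing each output sample:
(x ⊛ y)[0] = -3
(x ⊛ y)[1] = -6

x ⊛ y = [-3, -6]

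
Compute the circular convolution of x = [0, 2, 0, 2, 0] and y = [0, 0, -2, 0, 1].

(x ⊛ y)[n] = Σ(m=0 to 4) x[m] · y[(n-m) mod 5]

Computing each output sample:
(x ⊛ y)[0] = -2
(x ⊛ y)[1] = 0
(x ⊛ y)[2] = 2
(x ⊛ y)[3] = -4
(x ⊛ y)[4] = 0

x ⊛ y = [-2, 0, 2, -4, 0]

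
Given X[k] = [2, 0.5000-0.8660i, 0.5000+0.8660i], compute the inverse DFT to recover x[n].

x[n] = (1/3) Σ(k=0 to 2) X[k] · e^(2πikn/3)

Computing each x[n]:
x[0] = 1
x[1] = 1
x[2] = 0

x = [1, 1, 0]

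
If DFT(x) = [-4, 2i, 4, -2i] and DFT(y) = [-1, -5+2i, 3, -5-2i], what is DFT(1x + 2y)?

By linearity: DFT(1x + 2y) = 1·DFT(x) + 2·DFT(y)
= 1·[-4, 2i, 4, -2i] + 2·[-1, -5+2i, 3, -5-2i]

Computing element-wise:
Z[0] = 1·(-4) + 2·(-1) = -6
Z[1] = 1·(2i) + 2·(-5+2i) = -10+6i
Z[2] = 1·(4) + 2·(3) = 10
Z[3] = 1·(-2i) + 2·(-5-2i) = -10-6i

DFT(1x + 2y) = 1·X + 2·Y = [-6, -10+6i, 10, -10-6i]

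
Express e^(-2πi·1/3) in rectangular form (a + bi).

ω_3^1 = e^(-2πi·1/3)
= cos(-2π·1/3) + i·sin(-2π·1/3)
= cos(-2π/3) + i·sin(-2π/3)

ω_3^1 = cos(-2π/3) + i·sin(-2π/3) = -0.5000-0.8660i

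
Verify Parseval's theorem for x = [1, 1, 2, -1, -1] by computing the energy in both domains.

Time domain:
Σ|x[n]|² = |1|² + |1|² + |2|² + |-1|² + |-1|² = 8.0000

Frequency domain:
(1/5)Σ|X[k]|² = (1/5)(|2|² + |0.1910-3.6655i|² + |1.3090+1.6776i|² + |1.3090-1.6776i|² + |0.1910+3.6655i|²) = (1/5)·40.0000 = 8.0000

Both sides agree, confirming Parseval's theorem.

Σ|x[n]|² = (1/N)Σ|X[k]|² = 8.0000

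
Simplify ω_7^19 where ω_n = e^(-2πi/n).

Since ω_7^7 = 1, powers reduce modulo 7.
19 mod 7 = 5
So ω_7^19 = ω_7^5 = e^(-2πi·5/7)

ω_7^19 = ω_7^5 = -0.2225+0.9749i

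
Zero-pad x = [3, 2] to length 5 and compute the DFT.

Original 2-point DFT: [5, 1]
Zero-padded 5-point DFT provides frequency interpolation.

DFT_5([x, 0, ...]) = [5, 3.6180-1.9021i, 1.3820-1.1756i, 1.3820+1.1756i, 3.6180+1.9021i]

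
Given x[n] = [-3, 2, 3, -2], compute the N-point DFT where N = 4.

X[k] = Σ(n=0 to 3) x[n] · ω_4^(nk)
where ω_4 = e^(-2πi/4)

Computing each X[k]:
X[0] = 0
X[1] = -6-4i
X[2] = 0
X[3] = -6+4i

X = [0, -6-4i, 0, -6+4i]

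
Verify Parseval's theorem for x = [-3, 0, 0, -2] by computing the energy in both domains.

Time domain:
Σ|x[n]|² = |-3|² + |0|² + |0|² + |-2|² = 13.0000

Frequency domain:
(1/4)Σ|X[k]|² = (1/4)(|-5|² + |-3-2i|² + |-1|² + |-3+2i|²) = (1/4)·52.0000 = 13.0000

Both sides agree, confirming Parseval's theorem.

Σ|x[n]|² = (1/N)Σ|X[k]|² = 13.0000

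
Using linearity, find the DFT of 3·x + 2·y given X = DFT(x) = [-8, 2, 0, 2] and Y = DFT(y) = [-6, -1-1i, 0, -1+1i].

By linearity: DFT(3x + 2y) = 3·DFT(x) + 2·DFT(y)
= 3·[-8, 2, 0, 2] + 2·[-6, -1-1i, 0, -1+1i]

Computing element-wise:
Z[0] = 3·(-8) + 2·(-6) = -36
Z[1] = 3·(2) + 2·(-1-1i) = 4-2i
Z[2] = 3·(0) + 2·(0) = 0
Z[3] = 3·(2) + 2·(-1+1i) = 4+2i

DFT(3x + 2y) = 3·X + 2·Y = [-36, 4-2i, 0, 4+2i]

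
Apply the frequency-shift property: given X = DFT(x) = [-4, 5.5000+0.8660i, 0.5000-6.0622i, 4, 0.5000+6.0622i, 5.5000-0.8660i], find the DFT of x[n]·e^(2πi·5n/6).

Modulation property: DFT(ω_6^(-5n)·x[n]) = X[(k-5) mod 6], so circularly shift X by 5 positions.

X[k-5] = [5.5000+0.8660i, 0.5000-6.0622i, 4, 0.5000+6.0622i, 5.5000-0.8660i, -4]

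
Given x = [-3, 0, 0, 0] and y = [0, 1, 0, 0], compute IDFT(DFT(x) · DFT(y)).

(x ⊛ y)[n] = Σ(m=0 to 3) x[m] · y[(n-m) mod 4]

Computing each output sample:
(x ⊛ y)[0] = 0
(x ⊛ y)[1] = -3
(x ⊛ y)[2] = 0
(x ⊛ y)[3] = 0

x ⊛ y = [0, -3, 0, 0]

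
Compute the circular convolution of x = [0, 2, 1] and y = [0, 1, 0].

(x ⊛ y)[n] = Σ(m=0 to 2) x[m] · y[(n-m) mod 3]

Computing each output sample:
(x ⊛ y)[0] = 1
(x ⊛ y)[1] = 0
(x ⊛ y)[2] = 2

x ⊛ y = [1, 0, 2]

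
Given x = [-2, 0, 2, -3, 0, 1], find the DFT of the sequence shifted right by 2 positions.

Time shift by 2: X_shifted[k] = ω_6^(2k) · X[k]
Shifted x = [0, 1, -2, 0, 2, -3]

DFT(x[n-2]) = [-2, -1, 1.0000-6.9282i, 2, 1.0000+6.9282i, -1]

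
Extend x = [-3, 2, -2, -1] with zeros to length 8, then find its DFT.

Original 4-point DFT: [-4, -1-3i, -6, -1+3i]
Zero-padded 8-point DFT provides frequency interpolation.

DFT_8([x, 0, ...]) = [-4, -0.8787+1.2929i, -1-3i, -5.1213-2.7071i, -6, -5.1213+2.7071i, -1+3i, -0.8787-1.2929i]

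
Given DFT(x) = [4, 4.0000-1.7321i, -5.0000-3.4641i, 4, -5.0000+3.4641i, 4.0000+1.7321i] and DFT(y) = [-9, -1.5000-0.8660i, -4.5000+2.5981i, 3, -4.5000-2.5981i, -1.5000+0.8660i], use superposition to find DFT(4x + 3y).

By linearity: DFT(4x + 3y) = 4·DFT(x) + 3·DFT(y)
= 4·[4, 4.0000-1.7321i, -5.0000-3.4641i, 4, -5.0000+3.4641i, 4.0000+1.7321i] + 3·[-9, -1.5000-0.8660i, -4.5000+2.5981i, 3, -4.5000-2.5981i, -1.5000+0.8660i]

Computing element-wise:
Z[0] = 4·(4) + 3·(-9) = -11
Z[1] = 4·(4.0000-1.7321i) + 3·(-1.5000-0.8660i) = 11.5000-9.5264i
Z[2] = 4·(-5.0000-3.4641i) + 3·(-4.5000+2.5981i) = -33.5000-6.0621i
Z[3] = 4·(4) + 3·(3) = 25
Z[4] = 4·(-5.0000+3.4641i) + 3·(-4.5000-2.5981i) = -33.5000+6.0621i
Z[5] = 4·(4.0000+1.7321i) + 3·(-1.5000+0.8660i) = 11.5000+9.5264i

DFT(4x + 3y) = 4·X + 3·Y = [-11, 11.5000-9.5264i, -33.5000-6.0621i, 25, -33.5000+6.0621i, 11.5000+9.5264i]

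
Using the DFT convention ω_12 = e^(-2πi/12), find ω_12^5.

ω_12^5 = e^(-2πi·5/12)
= cos(-2π·5/12) + i·sin(-2π·5/12)
= cos(-10π/12) + i·sin(-10π/12)

ω_12^5 = cos(-10π/12) + i·sin(-10π/12) = -0.8660-0.5000i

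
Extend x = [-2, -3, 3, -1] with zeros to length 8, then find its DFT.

Original 4-point DFT: [-3, -5+2i, 5, -5-2i]
Zero-padded 8-point DFT provides frequency interpolation.

DFT_8([x, 0, ...]) = [-3, -3.4142-0.1716i, -5+2i, -0.5858+5.8284i, 5, -0.5858-5.8284i, -5-2i, -3.4142+0.1716i]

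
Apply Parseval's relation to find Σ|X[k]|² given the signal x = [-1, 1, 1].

Parseval: Σ|x[n]|² = (1/N)Σ|X[k]|², so Σ|X[k]|² = N·Σ|x[n]|² = 3·3.0000

Σ|X[k]|² = N·Σ|x[n]|² = 3·3.0000 = 9.0000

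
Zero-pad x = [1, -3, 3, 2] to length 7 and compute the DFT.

Original 4-point DFT: [3, -2+5i, 5, -2-5i]
Zero-padded 7-point DFT provides frequency interpolation.

DFT_7([x, 0, ...]) = [3, -3.3400-1.4471i, 0.2116+5.7901i, 5.1283+1.6973i, 5.1283-1.6973i, 0.2116-5.7901i, -3.3400+1.4471i]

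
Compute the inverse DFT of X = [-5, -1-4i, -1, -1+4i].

x[n] = (1/4) Σ(k=0 to 3) X[k] · e^(2πikn/4)

Computing each x[n]:
x[0] = -2
x[1] = 1
x[2] = -1
x[3] = -3

x = [-2, 1, -1, -3]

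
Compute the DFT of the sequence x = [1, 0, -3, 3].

X[k] = Σ(n=0 to 3) x[n] · ω_4^(nk)
where ω_4 = e^(-2πi/4)

Computing each X[k]:
X[0] = 1
X[1] = 4+3i
X[2] = -5
X[3] = 4-3i

X = [1, 4+3i, -5, 4-3i]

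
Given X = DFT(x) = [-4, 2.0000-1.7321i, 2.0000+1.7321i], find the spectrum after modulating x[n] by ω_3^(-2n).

Modulation property: DFT(ω_3^(-2n)·x[n]) = X[(k-2) mod 3], so circularly shift X by 2 positions.

X[k-2] = [2.0000-1.7321i, 2.0000+1.7321i, -4]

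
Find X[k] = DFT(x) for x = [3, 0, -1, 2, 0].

X[k] = Σ(n=0 to 4) x[n] · ω_5^(nk)
where ω_5 = e^(-2πi/5)

Computing each X[k]:
X[0] = 4
X[1] = 2.1910+1.7634i
X[2] = 3.3090-2.8532i
X[3] = 3.3090+2.8532i
X[4] = 2.1910-1.7634i

X = [4, 2.1910+1.7634i, 3.3090-2.8532i, 3.3090+2.8532i, 2.1910-1.7634i]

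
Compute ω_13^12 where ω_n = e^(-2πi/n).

ω_13^12 = e^(-2πi·12/13)
= cos(-2π·12/13) + i·sin(-2π·12/13)
= cos(-24π/13) + i·sin(-24π/13)

ω_13^12 = cos(-24π/13) + i·sin(-24π/13) = 0.8855+0.4647i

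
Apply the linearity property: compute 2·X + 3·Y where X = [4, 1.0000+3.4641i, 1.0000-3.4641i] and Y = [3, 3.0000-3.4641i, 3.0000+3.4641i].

By linearity: DFT(2x + 3y) = 2·DFT(x) + 3·DFT(y)
= 2·[4, 1.0000+3.4641i, 1.0000-3.4641i] + 3·[3, 3.0000-3.4641i, 3.0000+3.4641i]

Computing element-wise:
Z[0] = 2·(4) + 3·(3) = 17
Z[1] = 2·(1.0000+3.4641i) + 3·(3.0000-3.4641i) = 11.0000-3.4641i
Z[2] = 2·(1.0000-3.4641i) + 3·(3.0000+3.4641i) = 11.0000+3.4641i

DFT(2x + 3y) = 2·X + 3·Y = [17, 11.0000-3.4641i, 11.0000+3.4641i]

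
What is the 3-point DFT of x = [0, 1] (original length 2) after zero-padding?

Original 2-point DFT: [1, -1]
Zero-padded 3-point DFT provides frequency interpolation.

DFT_3([x, 0, ...]) = [1, -0.5000-0.8660i, -0.5000+0.8660i]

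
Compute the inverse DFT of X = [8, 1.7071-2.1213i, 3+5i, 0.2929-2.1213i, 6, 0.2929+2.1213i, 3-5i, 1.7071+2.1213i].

x[n] = (1/8) Σ(k=0 to 7) X[k] · e^(2πikn/8)

Computing each x[n]:
x[0] = 3
x[1] = 0
x[2] = 1
x[3] = 2
x[4] = 2
x[5] = -2
x[6] = 1
x[7] = 1

x = [3, 0, 1, 2, 2, -2, 1, 1]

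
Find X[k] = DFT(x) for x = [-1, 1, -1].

X[k] = Σ(n=0 to 2) x[n] · ω_3^(nk)
where ω_3 = e^(-2πi/3)

Computing each X[k]:
X[0] = -1
X[1] = -1.0000-1.7321i
X[2] = -1.0000+1.7321i

X = [-1, -1.0000-1.7321i, -1.0000+1.7321i]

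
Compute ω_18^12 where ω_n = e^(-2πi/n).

ω_18^12 = e^(-2πi·12/18)
= cos(-2π·12/18) + i·sin(-2π·12/18)
= cos(-24π/18) + i·sin(-24π/18)

ω_18^12 = cos(-24π/18) + i·sin(-24π/18) = -0.5000+0.8660i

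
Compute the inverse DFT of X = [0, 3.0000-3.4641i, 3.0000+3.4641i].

x[n] = (1/3) Σ(k=0 to 2) X[k] · e^(2πikn/3)

Computing each x[n]:
x[0] = 2
x[1] = 1
x[2] = -3

x = [2, 1, -3]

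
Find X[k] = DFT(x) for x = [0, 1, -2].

X[k] = Σ(n=0 to 2) x[n] · ω_3^(nk)
where ω_3 = e^(-2πi/3)

Computing each X[k]:
X[0] = -1
X[1] = 0.5000-2.5981i
X[2] = 0.5000+2.5981i

X = [-1, 0.5000-2.5981i, 0.5000+2.5981i]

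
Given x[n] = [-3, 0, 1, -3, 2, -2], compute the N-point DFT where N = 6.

X[k] = Σ(n=0 to 5) x[n] · ω_6^(nk)
where ω_6 = e^(-2πi/6)

Computing each X[k]:
X[0] = -5
X[1] = -2.5000-0.8660i
X[2] = -6.5000-2.5981i
X[3] = 5
X[4] = -6.5000+2.5981i
X[5] = -2.5000+0.8660i

X = [-5, -2.5000-0.8660i, -6.5000-2.5981i, 5, -6.5000+2.5981i, -2.5000+0.8660i]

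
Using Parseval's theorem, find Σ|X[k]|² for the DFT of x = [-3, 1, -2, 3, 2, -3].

Parseval: Σ|x[n]|² = (1/N)Σ|X[k]|², so Σ|X[k]|² = N·Σ|x[n]|² = 6·36.0000

Σ|X[k]|² = N·Σ|x[n]|² = 6·36.0000 = 216.0000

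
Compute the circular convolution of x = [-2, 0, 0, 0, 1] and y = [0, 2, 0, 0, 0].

(x ⊛ y)[n] = Σ(m=0 to 4) x[m] · y[(n-m) mod 5]

Computing each output sample:
(x ⊛ y)[0] = 2
(x ⊛ y)[1] = -4
(x ⊛ y)[2] = 0
(x ⊛ y)[3] = 0
(x ⊛ y)[4] = 0

x ⊛ y = [2, -4, 0, 0, 0]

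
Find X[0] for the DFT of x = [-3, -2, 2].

X[0] = Σ(n=0 to 2) x[n] · ω_3^0 = Σ x[n]
= (-3) + (-2) + (2)

X[0] = -3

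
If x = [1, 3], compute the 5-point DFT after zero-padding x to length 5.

Original 2-point DFT: [4, -2]
Zero-padded 5-point DFT provides frequency interpolation.

DFT_5([x, 0, ...]) = [4, 1.9271-2.8532i, -1.4271-1.7634i, -1.4271+1.7634i, 1.9271+2.8532i]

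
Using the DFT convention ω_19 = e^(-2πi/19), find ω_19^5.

ω_19^5 = e^(-2πi·5/19)
= cos(-2π·5/19) + i·sin(-2π·5/19)
= cos(-10π/19) + i·sin(-10π/19)

ω_19^5 = cos(-10π/19) + i·sin(-10π/19) = -0.0826-0.9966i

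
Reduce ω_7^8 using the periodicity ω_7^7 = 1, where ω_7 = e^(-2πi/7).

Since ω_7^7 = 1, powers reduce modulo 7.
8 mod 7 = 1
So ω_7^8 = ω_7^1 = e^(-2πi·1/7)

ω_7^8 = ω_7^1 = 0.6235-0.7818i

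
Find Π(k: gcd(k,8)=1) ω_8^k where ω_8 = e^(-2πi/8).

The primitive 8th roots of unity are ω_8^k for k coprime to 8: k ∈ {1, 3, 5, 7}
Their product equals the constant term of the cyclotomic polynomial Φ_8(x) up to sign.
For n ≥ 3, the product of all primitive nth roots of unity is 1. (For n=1 it is 1; for n=2 it is -1.)

1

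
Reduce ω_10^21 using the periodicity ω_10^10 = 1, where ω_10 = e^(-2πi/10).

Since ω_10^10 = 1, powers reduce modulo 10.
21 mod 10 = 1
So ω_10^21 = ω_10^1 = e^(-2πi·1/10)

ω_10^21 = ω_10^1 = 0.8090-0.5878i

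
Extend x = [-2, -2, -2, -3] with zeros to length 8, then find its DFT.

Original 4-point DFT: [-9, -1i, 1, 1i]
Zero-padded 8-point DFT provides frequency interpolation.

DFT_8([x, 0, ...]) = [-9, -1.2929+5.5355i, -1i, -2.7071+1.5355i, 1, -2.7071-1.5355i, 1i, -1.2929-5.5355i]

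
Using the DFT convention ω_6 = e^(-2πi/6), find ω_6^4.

ω_6^4 = e^(-2πi·4/6)
= cos(-2π·4/6) + i·sin(-2π·4/6)
= cos(-8π/6) + i·sin(-8π/6)

ω_6^4 = cos(-8π/6) + i·sin(-8π/6) = -0.5000+0.8660i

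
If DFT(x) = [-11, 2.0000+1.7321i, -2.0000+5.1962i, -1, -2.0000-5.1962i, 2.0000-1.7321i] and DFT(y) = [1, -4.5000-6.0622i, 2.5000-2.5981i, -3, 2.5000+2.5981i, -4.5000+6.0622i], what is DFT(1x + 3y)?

By linearity: DFT(1x + 3y) = 1·DFT(x) + 3·DFT(y)
= 1·[-11, 2.0000+1.7321i, -2.0000+5.1962i, -1, -2.0000-5.1962i, 2.0000-1.7321i] + 3·[1, -4.5000-6.0622i, 2.5000-2.5981i, -3, 2.5000+2.5981i, -4.5000+6.0622i]

Computing element-wise:
Z[0] = 1·(-11) + 3·(1) = -8
Z[1] = 1·(2.0000+1.7321i) + 3·(-4.5000-6.0622i) = -11.5000-16.4545i
Z[2] = 1·(-2.0000+5.1962i) + 3·(2.5000-2.5981i) = 5.5000-2.5981i
Z[3] = 1·(-1) + 3·(-3) = -10
Z[4] = 1·(-2.0000-5.1962i) + 3·(2.5000+2.5981i) = 5.5000+2.5981i
Z[5] = 1·(2.0000-1.7321i) + 3·(-4.5000+6.0622i) = -11.5000+16.4545i

DFT(1x + 3y) = 1·X + 3·Y = [-8, -11.5000-16.4545i, 5.5000-2.5981i, -10, 5.5000+2.5981i, -11.5000+16.4545i]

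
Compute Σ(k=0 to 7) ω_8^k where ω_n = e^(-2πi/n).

Sum of all nth roots of unity equals 0 for n > 1 (geometric series with r ≠ 1).

0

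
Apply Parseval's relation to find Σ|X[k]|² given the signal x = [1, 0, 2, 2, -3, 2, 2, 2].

Parseval: Σ|x[n]|² = (1/N)Σ|X[k]|², so Σ|X[k]|² = N·Σ|x[n]|² = 8·30.0000

Σ|X[k]|² = N·Σ|x[n]|² = 8·30.0000 = 240.0000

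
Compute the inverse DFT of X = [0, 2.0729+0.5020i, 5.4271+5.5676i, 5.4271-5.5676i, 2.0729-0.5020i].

x[n] = (1/5) Σ(k=0 to 4) X[k] · e^(2πikn/5)

Computing each x[n]:
x[0] = 3
x[1] = -3
x[2] = 2
x[3] = -2
x[4] = 0

x = [3, -3, 2, -2, 0]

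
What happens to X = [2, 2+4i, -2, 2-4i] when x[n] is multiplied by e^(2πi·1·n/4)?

Modulation property: DFT(ω_4^(-1n)·x[n]) = X[(k-1) mod 4], so circularly shift X by 1 positions.

X[k-1] = [2-4i, 2, 2+4i, -2]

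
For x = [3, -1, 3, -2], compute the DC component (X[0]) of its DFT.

X[0] = Σ(n=0 to 3) x[n] · ω_4^0 = Σ x[n]
= (3) + (-1) + (3) + (-2)

X[0] = 3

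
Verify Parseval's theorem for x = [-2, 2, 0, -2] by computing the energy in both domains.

Time domain:
Σ|x[n]|² = |-2|² + |2|² + |0|² + |-2|² = 12.0000

Frequency domain:
(1/4)Σ|X[k]|² = (1/4)(|-2|² + |-2-4i|² + |-2|² + |-2+4i|²) = (1/4)·48.0000 = 12.0000

Both sides agree, confirming Parseval's theorem.

Σ|x[n]|² = (1/N)Σ|X[k]|² = 12.0000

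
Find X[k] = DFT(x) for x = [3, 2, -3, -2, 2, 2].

X[k] = Σ(n=0 to 5) x[n] · ω_6^(nk)
where ω_6 = e^(-2πi/6)

Computing each X[k]:
X[0] = 4
X[1] = 7.5000+4.3301i
X[2] = -0.5000-4.3301i
X[3] = 0
X[4] = -0.5000+4.3301i
X[5] = 7.5000-4.3301i

X = [4, 7.5000+4.3301i, -0.5000-4.3301i, 0, -0.5000+4.3301i, 7.5000-4.3301i]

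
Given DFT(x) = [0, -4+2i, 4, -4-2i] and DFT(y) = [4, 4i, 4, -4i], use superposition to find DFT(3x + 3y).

By linearity: DFT(3x + 3y) = 3·DFT(x) + 3·DFT(y)
= 3·[0, -4+2i, 4, -4-2i] + 3·[4, 4i, 4, -4i]

Computing element-wise:
Z[0] = 3·(0) + 3·(4) = 12
Z[1] = 3·(-4+2i) + 3·(4i) = -12+18i
Z[2] = 3·(4) + 3·(4) = 24
Z[3] = 3·(-4-2i) + 3·(-4i) = -12-18i

DFT(3x + 3y) = 3·X + 3·Y = [12, -12+18i, 24, -12-18i]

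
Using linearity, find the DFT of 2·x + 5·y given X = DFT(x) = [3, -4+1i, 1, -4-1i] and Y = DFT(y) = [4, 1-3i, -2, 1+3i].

By linearity: DFT(2x + 5y) = 2·DFT(x) + 5·DFT(y)
= 2·[3, -4+1i, 1, -4-1i] + 5·[4, 1-3i, -2, 1+3i]

Computing element-wise:
Z[0] = 2·(3) + 5·(4) = 26
Z[1] = 2·(-4+1i) + 5·(1-3i) = -3-13i
Z[2] = 2·(1) + 5·(-2) = -8
Z[3] = 2·(-4-1i) + 5·(1+3i) = -3+13i

DFT(2x + 5y) = 2·X + 5·Y = [26, -3-13i, -8, -3+13i]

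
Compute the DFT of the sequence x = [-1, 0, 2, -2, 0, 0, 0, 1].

X[k] = Σ(n=0 to 7) x[n] · ω_8^(nk)
where ω_8 = e^(-2πi/8)

Computing each X[k]:
X[0] = 0
X[1] = 1.1213+0.1213i
X[2] = -3-1i
X[3] = -3.1213+4.1213i
X[4] = 2
X[5] = -3.1213-4.1213i
X[6] = -3+1i
X[7] = 1.1213-0.1213i

X = [0, 1.1213+0.1213i, -3-1i, -3.1213+4.1213i, 2, -3.1213-4.1213i, -3+1i, 1.1213-0.1213i]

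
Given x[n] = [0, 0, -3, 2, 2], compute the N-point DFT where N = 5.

X[k] = Σ(n=0 to 4) x[n] · ω_5^(nk)
where ω_5 = e^(-2πi/5)

Computing each X[k]:
X[0] = 1
X[1] = 1.4271+4.8410i
X[2] = -1.9271-3.5797i
X[3] = -1.9271+3.5797i
X[4] = 1.4271-4.8410i

X = [1, 1.4271+4.8410i, -1.9271-3.5797i, -1.9271+3.5797i, 1.4271-4.8410i]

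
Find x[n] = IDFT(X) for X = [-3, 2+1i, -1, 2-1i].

x[n] = (1/4) Σ(k=0 to 3) X[k] · e^(2πikn/4)

Computing each x[n]:
x[0] = 0
x[1] = -1
x[2] = -2
x[3] = 0

x = [0, -1, -2, 0]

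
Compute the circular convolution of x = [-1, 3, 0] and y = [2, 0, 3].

(x ⊛ y)[n] = Σ(m=0 to 2) x[m] · y[(n-m) mod 3]

Computing each output sample:
(x ⊛ y)[0] = 7
(x ⊛ y)[1] = 6
(x ⊛ y)[2] = -3

x ⊛ y = [7, 6, -3]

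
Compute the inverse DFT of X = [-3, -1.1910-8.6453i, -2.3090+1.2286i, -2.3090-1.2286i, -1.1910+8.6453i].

x[n] = (1/5) Σ(k=0 to 4) X[k] · e^(2πikn/5)

Computing each x[n]:
x[0] = -2
x[1] = 3
x[2] = 2
x[3] = -3
x[4] = -3

x = [-2, 3, 2, -3, -3]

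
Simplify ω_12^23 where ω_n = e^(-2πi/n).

Since ω_12^12 = 1, powers reduce modulo 12.
23 mod 12 = 11
So ω_12^23 = ω_12^11 = e^(-2πi·11/12)

ω_12^23 = ω_12^11 = 0.8660+0.5000i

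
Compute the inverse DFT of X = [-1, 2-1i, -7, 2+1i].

x[n] = (1/4) Σ(k=0 to 3) X[k] · e^(2πikn/4)

Computing each x[n]:
x[0] = -1
x[1] = 2
x[2] = -3
x[3] = 1

x = [-1, 2, -3, 1]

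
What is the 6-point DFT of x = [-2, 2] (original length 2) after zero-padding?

Original 2-point DFT: [0, -4]
Zero-padded 6-point DFT provides frequency interpolation.

DFT_6([x, 0, ...]) = [0, -1.0000-1.7321i, -3.0000-1.7321i, -4, -3.0000+1.7321i, -1.0000+1.7321i]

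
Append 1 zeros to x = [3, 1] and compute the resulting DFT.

Original 2-point DFT: [4, 2]
Zero-padded 3-point DFT provides frequency interpolation.

DFT_3([x, 0, ...]) = [4, 2.5000-0.8660i, 2.5000+0.8660i]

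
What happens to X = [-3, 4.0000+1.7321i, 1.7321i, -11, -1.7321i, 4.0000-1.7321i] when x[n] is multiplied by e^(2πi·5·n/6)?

Modulation property: DFT(ω_6^(-5n)·x[n]) = X[(k-5) mod 6], so circularly shift X by 5 positions.

X[k-5] = [4.0000+1.7321i, 1.7321i, -11, -1.7321i, 4.0000-1.7321i, -3]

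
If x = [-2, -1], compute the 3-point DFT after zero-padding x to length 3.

Original 2-point DFT: [-3, -1]
Zero-padded 3-point DFT provides frequency interpolation.

DFT_3([x, 0, ...]) = [-3, -1.5000+0.8660i, -1.5000-0.8660i]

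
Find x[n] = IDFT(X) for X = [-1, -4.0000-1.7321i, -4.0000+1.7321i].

x[n] = (1/3) Σ(k=0 to 2) X[k] · e^(2πikn/3)

Computing each x[n]:
x[0] = -3
x[1] = 2
x[2] = 0

x = [-3, 2, 0]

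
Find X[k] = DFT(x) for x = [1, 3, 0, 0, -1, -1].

X[k] = Σ(n=0 to 5) x[n] · ω_6^(nk)
where ω_6 = e^(-2πi/6)

Computing each X[k]:
X[0] = 2
X[1] = 2.5000-4.3301i
X[2] = 0.5000-2.5981i
X[3] = -2
X[4] = 0.5000+2.5981i
X[5] = 2.5000+4.3301i

X = [2, 2.5000-4.3301i, 0.5000-2.5981i, -2, 0.5000+2.5981i, 2.5000+4.3301i]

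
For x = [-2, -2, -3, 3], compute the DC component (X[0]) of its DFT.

X[0] = Σ(n=0 to 3) x[n] · ω_4^0 = Σ x[n]
= (-2) + (-2) + (-3) + (3)

X[0] = -4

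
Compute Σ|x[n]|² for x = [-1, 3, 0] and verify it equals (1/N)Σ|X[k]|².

Time domain:
Σ|x[n]|² = |-1|² + |3|² + |0|² = 10.0000

Frequency domain:
(1/3)Σ|X[k]|² = (1/3)(|2|² + |-2.5000-2.5981i|² + |-2.5000+2.5981i|²) = (1/3)·30.0000 = 10.0000

Both sides agree, confirming Parseval's theorem.

Σ|x[n]|² = (1/N)Σ|X[k]|² = 10.0000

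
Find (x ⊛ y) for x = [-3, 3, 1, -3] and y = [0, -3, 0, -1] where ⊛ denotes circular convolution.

(x ⊛ y)[n] = Σ(m=0 to 3) x[m] · y[(n-m) mod 4]

Computing each output sample:
(x ⊛ y)[0] = 6
(x ⊛ y)[1] = 8
(x ⊛ y)[2] = -6
(x ⊛ y)[3] = 0

x ⊛ y = [6, 8, -6, 0]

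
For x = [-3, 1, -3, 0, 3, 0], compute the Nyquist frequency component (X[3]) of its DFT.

X[3] = Σ(n=0 to 5) x[n] · ω_6^(3n) where ω_6 = e^(-2πi/6)
= (-3)·ω_6^0 + (1)·ω_6^3 + (-3)·ω_6^6 + (0)·ω_6^9 + (3)·ω_6^12 + (0)·ω_6^15

X[3] = -4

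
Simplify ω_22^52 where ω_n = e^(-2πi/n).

Since ω_22^22 = 1, powers reduce modulo 22.
52 mod 22 = 8
So ω_22^52 = ω_22^8 = e^(-2πi·8/22)

ω_22^52 = ω_22^8 = -0.6549-0.7557i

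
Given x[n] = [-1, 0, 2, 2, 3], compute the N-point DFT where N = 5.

X[k] = Σ(n=0 to 4) x[n] · ω_5^(nk)
where ω_5 = e^(-2πi/5)

Computing each X[k]:
X[0] = 6
X[1] = -3.3090+2.8532i
X[2] = -2.1910+1.7634i
X[3] = -2.1910-1.7634i
X[4] = -3.3090-2.8532i

X = [6, -3.3090+2.8532i, -2.1910+1.7634i, -2.1910-1.7634i, -3.3090-2.8532i]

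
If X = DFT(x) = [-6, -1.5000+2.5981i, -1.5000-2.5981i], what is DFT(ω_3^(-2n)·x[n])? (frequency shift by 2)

Modulation property: DFT(ω_3^(-2n)·x[n]) = X[(k-2) mod 3], so circularly shift X by 2 positions.

X[k-2] = [-1.5000+2.5981i, -1.5000-2.5981i, -6]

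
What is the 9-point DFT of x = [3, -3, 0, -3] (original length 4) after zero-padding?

Original 4-point DFT: [-3, 3, 9, 3]
Zero-padded 9-point DFT provides frequency interpolation.

DFT_9([x, 0, ...]) = [-3, 2.2019+4.5264i, 3.9791+0.3563i, 1.5000+2.5981i, 7.3191+3.6241i, 7.3191-3.6241i, 1.5000-2.5981i, 3.9791-0.3563i, 2.2019-4.5264i]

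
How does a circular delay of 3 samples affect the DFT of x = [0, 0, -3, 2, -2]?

Time shift by 3: X_shifted[k] = ω_5^(3k) · X[k]
Shifted x = [-3, 2, -2, 0, 0]

DFT(x[n-3]) = [-3, -0.7639-0.7265i, -5.2361-3.0777i, -5.2361+3.0777i, -0.7639+0.7265i]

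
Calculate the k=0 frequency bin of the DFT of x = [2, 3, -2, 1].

X[0] = Σ(n=0 to 3) x[n] · ω_4^0 = Σ x[n]
= (2) + (3) + (-2) + (1)

X[0] = 4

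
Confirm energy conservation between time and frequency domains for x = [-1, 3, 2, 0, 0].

Time domain:
Σ|x[n]|² = |-1|² + |3|² + |2|² + |0|² + |0|² = 14.0000

Frequency domain:
(1/5)Σ|X[k]|² = (1/5)(|4|² + |-1.6910-4.0287i|² + |-2.8090+0.1388i|² + |-2.8090-0.1388i|² + |-1.6910+4.0287i|²) = (1/5)·70.0000 = 14.0000

Both sides agree, confirming Parseval's theorem.

Σ|x[n]|² = (1/N)Σ|X[k]|² = 14.0000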